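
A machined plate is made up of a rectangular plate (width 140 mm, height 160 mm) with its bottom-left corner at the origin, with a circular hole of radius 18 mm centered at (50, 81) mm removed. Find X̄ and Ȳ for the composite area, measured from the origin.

plate: A = 140 × 160 = 22400.00, centroid at (70.00, 80.00).
hole: A = −π·18² = -1017.88, centroid at (50.00, 81.00).
ΣA = 21382.12 mm²
ΣAX̄ = (22400.00)(70.00) + (-1017.88)(50.00) = 1517106.20 mm³
ΣAȲ = (22400.00)(80.00) + (-1017.88)(81.00) = 1709552.04 mm³
X̄ = 1517106.20 / 21382.12 = 70.95 mm
Ȳ = 1709552.04 / 21382.12 = 79.95 mm

X̄ = 70.95 mm, Ȳ = 79.95 mm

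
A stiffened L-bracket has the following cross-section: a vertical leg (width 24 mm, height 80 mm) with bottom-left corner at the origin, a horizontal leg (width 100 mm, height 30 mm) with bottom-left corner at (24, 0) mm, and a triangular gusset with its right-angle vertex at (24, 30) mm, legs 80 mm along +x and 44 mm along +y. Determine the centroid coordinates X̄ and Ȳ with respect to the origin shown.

X̄ = 50.03 mm, Ȳ = 30.00 mm

Part | A | x̄ᵢ | ȳᵢ | A·x̄ᵢ | A·ȳᵢ
vertical leg | 1920.00 | 12.00 | 40.00 | 23040.00 | 76800.00
horizontal leg | 3000.00 | 74.00 | 15.00 | 222000.00 | 45000.00
gusset | 1760.00 | 50.67 | 44.67 | 89173.33 | 78613.33
Σ | 6680.00 |  |  | 334213.33 | 200413.33
X̄ = 334213.33 / 6680.00 = 50.03 mm
Ȳ = 200413.33 / 6680.00 = 30.00 mm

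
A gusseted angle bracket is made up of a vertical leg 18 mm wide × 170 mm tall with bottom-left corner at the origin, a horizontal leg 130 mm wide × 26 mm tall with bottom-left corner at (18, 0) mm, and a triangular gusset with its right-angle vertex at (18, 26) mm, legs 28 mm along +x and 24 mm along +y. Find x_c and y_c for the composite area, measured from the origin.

vertical leg: A = 18 × 170 = 3060.00, centroid at (9.00, 85.00).
horizontal leg: A = 130 × 26 = 3380.00, centroid at (83.00, 13.00).
gusset: A = ½·28·24 = 336.00, centroid at (27.33, 34.00).
ΣA = 6776.00 mm²
ΣAx_c = (3060.00)(9.00) + (3380.00)(83.00) + (336.00)(27.33) = 317264.00 mm³
ΣAy_c = (3060.00)(85.00) + (3380.00)(13.00) + (336.00)(34.00) = 315464.00 mm³
x_c = 317264.00 / 6776.00 = 46.82 mm
y_c = 315464.00 / 6776.00 = 46.56 mm

x_c = 46.82 mm, y_c = 46.56 mm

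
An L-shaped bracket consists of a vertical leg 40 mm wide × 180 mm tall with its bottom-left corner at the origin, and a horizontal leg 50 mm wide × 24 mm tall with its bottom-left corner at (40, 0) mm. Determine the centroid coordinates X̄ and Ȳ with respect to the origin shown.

X̄ = 26.43 mm, Ȳ = 78.86 mm

vertical leg: A = 40 × 180 = 7200.00, centroid at (20.00, 90.00).
horizontal leg: A = 50 × 24 = 1200.00, centroid at (65.00, 12.00).
ΣA = 8400.00 mm²
ΣAX̄ = (7200.00)(20.00) + (1200.00)(65.00) = 222000.00 mm³
ΣAȲ = (7200.00)(90.00) + (1200.00)(12.00) = 662400.00 mm³
X̄ = 222000.00 / 8400.00 = 26.43 mm
Ȳ = 662400.00 / 8400.00 = 78.86 mm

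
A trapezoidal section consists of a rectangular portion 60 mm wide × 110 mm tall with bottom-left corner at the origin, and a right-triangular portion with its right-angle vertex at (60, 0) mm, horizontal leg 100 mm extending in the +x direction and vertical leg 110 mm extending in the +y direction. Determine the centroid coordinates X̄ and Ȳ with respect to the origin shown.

X̄ = 58.79 mm, Ȳ = 46.67 mm

Part | A | x̄ᵢ | ȳᵢ | A·x̄ᵢ | A·ȳᵢ
rectangular portion | 6600.00 | 30.00 | 55.00 | 198000.00 | 363000.00
triangular portion | 5500.00 | 93.33 | 36.67 | 513333.33 | 201666.67
Σ | 12100.00 |  |  | 711333.33 | 564666.67
X̄ = 711333.33 / 12100.00 = 58.79 mm
Ȳ = 564666.67 / 12100.00 = 46.67 mm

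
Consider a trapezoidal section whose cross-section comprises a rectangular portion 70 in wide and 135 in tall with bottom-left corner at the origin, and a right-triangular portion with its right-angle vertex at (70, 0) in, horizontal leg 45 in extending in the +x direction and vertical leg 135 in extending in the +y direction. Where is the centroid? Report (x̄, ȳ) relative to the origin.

x̄ = 47.16 in, ȳ = 62.03 in

Part | A | x̄ᵢ | ȳᵢ | A·x̄ᵢ | A·ȳᵢ
rectangular portion | 9450.00 | 35.00 | 67.50 | 330750.00 | 637875.00
triangular portion | 3037.50 | 85.00 | 45.00 | 258187.50 | 136687.50
Σ | 12487.50 |  |  | 588937.50 | 774562.50
x̄ = 588937.50 / 12487.50 = 47.16 in
ȳ = 774562.50 / 12487.50 = 62.03 in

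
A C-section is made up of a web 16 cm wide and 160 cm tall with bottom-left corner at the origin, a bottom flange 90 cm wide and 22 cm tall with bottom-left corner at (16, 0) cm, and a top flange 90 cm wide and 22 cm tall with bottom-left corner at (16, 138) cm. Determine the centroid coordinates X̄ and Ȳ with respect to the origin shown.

web: A = 16 × 160 = 2560.00, centroid at (8.00, 80.00).
bottom flange: A = 90 × 22 = 1980.00, centroid at (61.00, 11.00).
top flange: A = 90 × 22 = 1980.00, centroid at (61.00, 149.00).
ΣA = 6520.00 cm², ΣAX̄ = 262040.00 cm³, ΣAȲ = 521600.00 cm³.
X̄ = 262040.00/6520.00 = 40.19 cm; Ȳ = 521600.00/6520.00 = 80.00 cm.

X̄ = 40.19 cm, Ȳ = 80.00 cm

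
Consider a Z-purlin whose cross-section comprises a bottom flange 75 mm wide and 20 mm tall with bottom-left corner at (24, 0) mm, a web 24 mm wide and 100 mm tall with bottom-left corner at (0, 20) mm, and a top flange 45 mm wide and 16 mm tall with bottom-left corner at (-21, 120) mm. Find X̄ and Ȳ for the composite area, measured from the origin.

bottom flange: A = 75 × 20 = 1500.00, centroid at (61.50, 10.00).
web: A = 24 × 100 = 2400.00, centroid at (12.00, 70.00).
top flange: A = 45 × 16 = 720.00, centroid at (1.50, 128.00).
ΣA = 4620.00 mm², ΣAX̄ = 122130.00 mm³, ΣAȲ = 275160.00 mm³.
X̄ = 122130.00/4620.00 = 26.44 mm; Ȳ = 275160.00/4620.00 = 59.56 mm.

X̄ = 26.44 mm, Ȳ = 59.56 mm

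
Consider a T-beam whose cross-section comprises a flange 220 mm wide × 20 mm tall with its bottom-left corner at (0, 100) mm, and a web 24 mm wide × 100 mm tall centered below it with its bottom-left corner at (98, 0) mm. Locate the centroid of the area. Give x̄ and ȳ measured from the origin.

x̄ = 110.00 mm, ȳ = 88.82 mm

web: A = 24 × 100 = 2400.00, centroid at (110.00, 50.00).
flange: A = 220 × 20 = 4400.00, centroid at (110.00, 110.00).
ΣA = 6800.00 mm², ΣAx̄ = 748000.00 mm³, ΣAȳ = 604000.00 mm³.
x̄ = 748000.00/6800.00 = 110.00 mm; ȳ = 604000.00/6800.00 = 88.82 mm.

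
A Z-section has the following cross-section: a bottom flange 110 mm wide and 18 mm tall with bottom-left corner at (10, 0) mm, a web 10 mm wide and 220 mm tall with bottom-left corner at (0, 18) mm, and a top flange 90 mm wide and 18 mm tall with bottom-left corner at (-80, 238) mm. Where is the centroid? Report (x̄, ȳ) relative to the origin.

bottom flange: A = 110 × 18 = 1980.00, centroid at (65.00, 9.00).
web: A = 10 × 220 = 2200.00, centroid at (5.00, 128.00).
top flange: A = 90 × 18 = 1620.00, centroid at (-35.00, 247.00).
ΣA = 5800.00 mm², ΣAx̄ = 83000.00 mm³, ΣAȳ = 699560.00 mm³.
x̄ = 83000.00/5800.00 = 14.31 mm; ȳ = 699560.00/5800.00 = 120.61 mm.

x̄ = 14.31 mm, ȳ = 120.61 mm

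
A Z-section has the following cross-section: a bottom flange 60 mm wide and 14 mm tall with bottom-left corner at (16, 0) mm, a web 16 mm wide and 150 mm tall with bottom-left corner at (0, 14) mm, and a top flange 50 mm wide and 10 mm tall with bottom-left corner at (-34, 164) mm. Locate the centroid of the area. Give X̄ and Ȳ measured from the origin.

Part | A | x̄ᵢ | ȳᵢ | A·x̄ᵢ | A·ȳᵢ
bottom flange | 840.00 | 46.00 | 7.00 | 38640.00 | 5880.00
web | 2400.00 | 8.00 | 89.00 | 19200.00 | 213600.00
top flange | 500.00 | -9.00 | 169.00 | -4500.00 | 84500.00
Σ | 3740.00 |  |  | 53340.00 | 303980.00
X̄ = 53340.00 / 3740.00 = 14.26 mm
Ȳ = 303980.00 / 3740.00 = 81.28 mm

X̄ = 14.26 mm, Ȳ = 81.28 mm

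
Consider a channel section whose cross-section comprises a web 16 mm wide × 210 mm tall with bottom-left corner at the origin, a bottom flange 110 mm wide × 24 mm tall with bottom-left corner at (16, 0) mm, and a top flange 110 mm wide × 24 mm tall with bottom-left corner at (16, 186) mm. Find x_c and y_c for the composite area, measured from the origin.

x_c = 46.50 mm, y_c = 105.00 mm

web: A = 16 × 210 = 3360.00, centroid at (8.00, 105.00).
bottom flange: A = 110 × 24 = 2640.00, centroid at (71.00, 12.00).
top flange: A = 110 × 24 = 2640.00, centroid at (71.00, 198.00).
ΣA = 8640.00 mm², ΣAx_c = 401760.00 mm³, ΣAy_c = 907200.00 mm³.
x_c = 401760.00/8640.00 = 46.50 mm; y_c = 907200.00/8640.00 = 105.00 mm.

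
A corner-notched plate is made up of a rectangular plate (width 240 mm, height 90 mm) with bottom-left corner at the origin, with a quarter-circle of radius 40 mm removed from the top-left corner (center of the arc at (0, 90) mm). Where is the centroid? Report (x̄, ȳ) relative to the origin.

plate: A = 240 × 90 = 21600.00, centroid at (120.00, 45.00).
removed quarter-circle: A = −¼π·40² = -1256.64, centroid at (16.98, 73.02).
ΣA = 20343.36 mm², ΣAx̄ = 2570666.67 mm³, ΣAȳ = 880236.00 mm³.
x̄ = 2570666.67/20343.36 = 126.36 mm; ȳ = 880236.00/20343.36 = 43.27 mm.

x̄ = 126.36 mm, ȳ = 43.27 mm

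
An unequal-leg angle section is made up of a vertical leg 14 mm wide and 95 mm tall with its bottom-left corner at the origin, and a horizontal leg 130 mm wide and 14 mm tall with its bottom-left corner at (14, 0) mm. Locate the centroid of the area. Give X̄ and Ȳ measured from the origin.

X̄ = 48.60 mm, Ȳ = 24.10 mm

Part | A | x̄ᵢ | ȳᵢ | A·x̄ᵢ | A·ȳᵢ
vertical leg | 1330.00 | 7.00 | 47.50 | 9310.00 | 63175.00
horizontal leg | 1820.00 | 79.00 | 7.00 | 143780.00 | 12740.00
Σ | 3150.00 |  |  | 153090.00 | 75915.00
X̄ = 153090.00 / 3150.00 = 48.60 mm
Ȳ = 75915.00 / 3150.00 = 24.10 mm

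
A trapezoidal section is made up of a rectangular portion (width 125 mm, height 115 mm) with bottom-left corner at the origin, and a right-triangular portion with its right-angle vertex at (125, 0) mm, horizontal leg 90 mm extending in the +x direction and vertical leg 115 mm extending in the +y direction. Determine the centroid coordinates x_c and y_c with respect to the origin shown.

x_c = 86.99 mm, y_c = 52.43 mm

rectangular portion: A = 125 × 115 = 14375.00, centroid at (62.50, 57.50).
triangular portion: A = ½·90·115 = 5175.00, centroid at (155.00, 38.33).
ΣA = 19550.00 mm²
ΣAx_c = (14375.00)(62.50) + (5175.00)(155.00) = 1700562.50 mm³
ΣAy_c = (14375.00)(57.50) + (5175.00)(38.33) = 1024937.50 mm³
x_c = 1700562.50 / 19550.00 = 86.99 mm
y_c = 1024937.50 / 19550.00 = 52.43 mm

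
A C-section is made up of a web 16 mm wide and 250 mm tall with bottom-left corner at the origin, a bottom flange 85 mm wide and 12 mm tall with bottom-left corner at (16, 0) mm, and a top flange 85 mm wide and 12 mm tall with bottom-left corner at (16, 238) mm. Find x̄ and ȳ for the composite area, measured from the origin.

web: A = 16 × 250 = 4000.00, centroid at (8.00, 125.00).
bottom flange: A = 85 × 12 = 1020.00, centroid at (58.50, 6.00).
top flange: A = 85 × 12 = 1020.00, centroid at (58.50, 244.00).
ΣA = 6040.00 mm², ΣAx̄ = 151340.00 mm³, ΣAȳ = 755000.00 mm³.
x̄ = 151340.00/6040.00 = 25.06 mm; ȳ = 755000.00/6040.00 = 125.00 mm.

x̄ = 25.06 mm, ȳ = 125.00 mm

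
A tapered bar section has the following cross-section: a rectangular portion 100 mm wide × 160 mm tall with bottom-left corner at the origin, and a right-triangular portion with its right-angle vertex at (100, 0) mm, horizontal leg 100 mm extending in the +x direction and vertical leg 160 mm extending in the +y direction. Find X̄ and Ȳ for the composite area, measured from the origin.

X̄ = 77.78 mm, Ȳ = 71.11 mm

rectangular portion: A = 100 × 160 = 16000.00, centroid at (50.00, 80.00).
triangular portion: A = ½·100·160 = 8000.00, centroid at (133.33, 53.33).
ΣA = 24000.00 mm²
ΣAX̄ = (16000.00)(50.00) + (8000.00)(133.33) = 1866666.67 mm³
ΣAȲ = (16000.00)(80.00) + (8000.00)(53.33) = 1706666.67 mm³
X̄ = 1866666.67 / 24000.00 = 77.78 mm
Ȳ = 1706666.67 / 24000.00 = 71.11 mm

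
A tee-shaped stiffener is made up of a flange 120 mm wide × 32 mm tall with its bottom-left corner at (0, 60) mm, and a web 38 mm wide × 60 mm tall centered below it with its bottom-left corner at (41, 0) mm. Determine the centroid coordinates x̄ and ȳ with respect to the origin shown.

x̄ = 60.00 mm, ȳ = 58.86 mm

web: A = 38 × 60 = 2280.00, centroid at (60.00, 30.00).
flange: A = 120 × 32 = 3840.00, centroid at (60.00, 76.00).
ΣA = 6120.00 mm²
ΣAx̄ = (2280.00)(60.00) + (3840.00)(60.00) = 367200.00 mm³
ΣAȳ = (2280.00)(30.00) + (3840.00)(76.00) = 360240.00 mm³
x̄ = 367200.00 / 6120.00 = 60.00 mm
ȳ = 360240.00 / 6120.00 = 58.86 mm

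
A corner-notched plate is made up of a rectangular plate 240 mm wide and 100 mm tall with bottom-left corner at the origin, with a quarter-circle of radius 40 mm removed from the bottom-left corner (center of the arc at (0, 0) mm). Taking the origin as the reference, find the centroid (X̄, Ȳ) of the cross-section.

plate: A = 240 × 100 = 24000.00, centroid at (120.00, 50.00).
removed quarter-circle: A = −¼π·40² = -1256.64, centroid at (16.98, 16.98).
ΣA = 22743.36 mm², ΣAX̄ = 2858666.67 mm³, ΣAȲ = 1178666.67 mm³.
X̄ = 2858666.67/22743.36 = 125.69 mm; Ȳ = 1178666.67/22743.36 = 51.82 mm.

X̄ = 125.69 mm, Ȳ = 51.82 mm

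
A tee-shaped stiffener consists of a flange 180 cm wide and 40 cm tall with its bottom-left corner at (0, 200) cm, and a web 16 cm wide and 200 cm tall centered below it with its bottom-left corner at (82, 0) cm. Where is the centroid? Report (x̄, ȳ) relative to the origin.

x̄ = 90.00 cm, ȳ = 183.08 cm

web: A = 16 × 200 = 3200.00, centroid at (90.00, 100.00).
flange: A = 180 × 40 = 7200.00, centroid at (90.00, 220.00).
ΣA = 10400.00 cm²
ΣAx̄ = (3200.00)(90.00) + (7200.00)(90.00) = 936000.00 cm³
ΣAȳ = (3200.00)(100.00) + (7200.00)(220.00) = 1904000.00 cm³
x̄ = 936000.00 / 10400.00 = 90.00 cm
ȳ = 1904000.00 / 10400.00 = 183.08 cm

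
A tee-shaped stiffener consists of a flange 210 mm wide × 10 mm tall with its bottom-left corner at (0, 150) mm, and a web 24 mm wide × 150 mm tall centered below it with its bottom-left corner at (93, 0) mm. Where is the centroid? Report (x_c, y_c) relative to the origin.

x_c = 105.00 mm, y_c = 104.47 mm

web: A = 24 × 150 = 3600.00, centroid at (105.00, 75.00).
flange: A = 210 × 10 = 2100.00, centroid at (105.00, 155.00).
ΣA = 5700.00 mm²
ΣAx_c = (3600.00)(105.00) + (2100.00)(105.00) = 598500.00 mm³
ΣAy_c = (3600.00)(75.00) + (2100.00)(155.00) = 595500.00 mm³
x_c = 598500.00 / 5700.00 = 105.00 mm
y_c = 595500.00 / 5700.00 = 104.47 mm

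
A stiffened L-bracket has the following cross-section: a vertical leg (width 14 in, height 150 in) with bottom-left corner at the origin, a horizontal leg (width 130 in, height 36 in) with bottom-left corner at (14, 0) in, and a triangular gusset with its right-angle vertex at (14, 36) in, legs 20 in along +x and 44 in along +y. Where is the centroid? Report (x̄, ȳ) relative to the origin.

Part | A | x̄ᵢ | ȳᵢ | A·x̄ᵢ | A·ȳᵢ
vertical leg | 2100.00 | 7.00 | 75.00 | 14700.00 | 157500.00
horizontal leg | 4680.00 | 79.00 | 18.00 | 369720.00 | 84240.00
gusset | 440.00 | 20.67 | 50.67 | 9093.33 | 22293.33
Σ | 7220.00 |  |  | 393513.33 | 264033.33
x̄ = 393513.33 / 7220.00 = 54.50 in
ȳ = 264033.33 / 7220.00 = 36.57 in

x̄ = 54.50 in, ȳ = 36.57 in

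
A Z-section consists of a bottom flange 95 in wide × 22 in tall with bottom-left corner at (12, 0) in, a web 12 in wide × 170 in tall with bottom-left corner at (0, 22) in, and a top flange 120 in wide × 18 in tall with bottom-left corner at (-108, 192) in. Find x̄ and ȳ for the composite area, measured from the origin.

Part | A | x̄ᵢ | ȳᵢ | A·x̄ᵢ | A·ȳᵢ
bottom flange | 2090.00 | 59.50 | 11.00 | 124355.00 | 22990.00
web | 2040.00 | 6.00 | 107.00 | 12240.00 | 218280.00
top flange | 2160.00 | -48.00 | 201.00 | -103680.00 | 434160.00
Σ | 6290.00 |  |  | 32915.00 | 675430.00
x̄ = 32915.00 / 6290.00 = 5.23 in
ȳ = 675430.00 / 6290.00 = 107.38 in

x̄ = 5.23 in, ȳ = 107.38 in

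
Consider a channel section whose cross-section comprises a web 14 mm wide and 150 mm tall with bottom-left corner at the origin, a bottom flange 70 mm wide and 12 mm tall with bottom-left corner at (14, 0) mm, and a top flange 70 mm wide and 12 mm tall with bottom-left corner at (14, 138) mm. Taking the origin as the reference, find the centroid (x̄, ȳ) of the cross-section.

x̄ = 25.67 mm, ȳ = 75.00 mm

web: A = 14 × 150 = 2100.00, centroid at (7.00, 75.00).
bottom flange: A = 70 × 12 = 840.00, centroid at (49.00, 6.00).
top flange: A = 70 × 12 = 840.00, centroid at (49.00, 144.00).
ΣA = 3780.00 mm², ΣAx̄ = 97020.00 mm³, ΣAȳ = 283500.00 mm³.
x̄ = 97020.00/3780.00 = 25.67 mm; ȳ = 283500.00/3780.00 = 75.00 mm.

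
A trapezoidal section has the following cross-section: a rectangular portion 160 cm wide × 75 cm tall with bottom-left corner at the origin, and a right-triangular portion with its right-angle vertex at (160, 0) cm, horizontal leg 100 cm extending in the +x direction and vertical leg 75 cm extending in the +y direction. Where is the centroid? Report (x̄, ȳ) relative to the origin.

rectangular portion: A = 160 × 75 = 12000.00, centroid at (80.00, 37.50).
triangular portion: A = ½·100·75 = 3750.00, centroid at (193.33, 25.00).
ΣA = 15750.00 cm², ΣAx̄ = 1685000.00 cm³, ΣAȳ = 543750.00 cm³.
x̄ = 1685000.00/15750.00 = 106.98 cm; ȳ = 543750.00/15750.00 = 34.52 cm.

x̄ = 106.98 cm, ȳ = 34.52 cm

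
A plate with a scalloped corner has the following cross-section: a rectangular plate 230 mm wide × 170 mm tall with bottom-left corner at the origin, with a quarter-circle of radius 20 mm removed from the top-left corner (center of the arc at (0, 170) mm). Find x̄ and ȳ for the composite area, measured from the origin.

x̄ = 115.86 mm, ȳ = 84.38 mm

plate: A = 230 × 170 = 39100.00, centroid at (115.00, 85.00).
removed quarter-circle: A = −¼π·20² = -314.16, centroid at (8.49, 161.51).
ΣA = 38785.84 mm²
ΣAx̄ = (39100.00)(115.00) + (-314.16)(8.49) = 4493833.33 mm³
ΣAȳ = (39100.00)(85.00) + (-314.16)(161.51) = 3272759.59 mm³
x̄ = 4493833.33 / 38785.84 = 115.86 mm
ȳ = 3272759.59 / 38785.84 = 84.38 mm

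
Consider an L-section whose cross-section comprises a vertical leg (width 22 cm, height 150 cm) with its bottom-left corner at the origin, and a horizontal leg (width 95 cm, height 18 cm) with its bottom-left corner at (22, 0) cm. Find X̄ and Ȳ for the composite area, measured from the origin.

vertical leg: A = 22 × 150 = 3300.00, centroid at (11.00, 75.00).
horizontal leg: A = 95 × 18 = 1710.00, centroid at (69.50, 9.00).
ΣA = 5010.00 cm², ΣAX̄ = 155145.00 cm³, ΣAȲ = 262890.00 cm³.
X̄ = 155145.00/5010.00 = 30.97 cm; Ȳ = 262890.00/5010.00 = 52.47 cm.

X̄ = 30.97 cm, Ȳ = 52.47 cm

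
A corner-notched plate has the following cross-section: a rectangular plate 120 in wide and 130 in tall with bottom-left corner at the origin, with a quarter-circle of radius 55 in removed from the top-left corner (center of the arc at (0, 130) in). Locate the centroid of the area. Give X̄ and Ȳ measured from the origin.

Part | A | x̄ᵢ | ȳᵢ | A·x̄ᵢ | A·ȳᵢ
plate | 15600.00 | 60.00 | 65.00 | 936000.00 | 1014000.00
removed quarter-circle | -2375.83 | 23.34 | 106.66 | -55458.33 | -253399.49
Σ | 13224.17 |  |  | 880541.67 | 760600.51
X̄ = 880541.67 / 13224.17 = 66.59 in
Ȳ = 760600.51 / 13224.17 = 57.52 in

X̄ = 66.59 in, Ȳ = 57.52 in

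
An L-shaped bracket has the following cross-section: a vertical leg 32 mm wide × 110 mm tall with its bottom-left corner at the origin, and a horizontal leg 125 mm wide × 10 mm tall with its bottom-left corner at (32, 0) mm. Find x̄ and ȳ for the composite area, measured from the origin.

vertical leg: A = 32 × 110 = 3520.00, centroid at (16.00, 55.00).
horizontal leg: A = 125 × 10 = 1250.00, centroid at (94.50, 5.00).
ΣA = 4770.00 mm², ΣAx̄ = 174445.00 mm³, ΣAȳ = 199850.00 mm³.
x̄ = 174445.00/4770.00 = 36.57 mm; ȳ = 199850.00/4770.00 = 41.90 mm.

x̄ = 36.57 mm, ȳ = 41.90 mm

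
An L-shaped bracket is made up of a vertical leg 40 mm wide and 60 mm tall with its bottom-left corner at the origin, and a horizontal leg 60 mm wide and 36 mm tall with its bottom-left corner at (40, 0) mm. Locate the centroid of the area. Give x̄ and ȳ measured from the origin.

vertical leg: A = 40 × 60 = 2400.00, centroid at (20.00, 30.00).
horizontal leg: A = 60 × 36 = 2160.00, centroid at (70.00, 18.00).
ΣA = 4560.00 mm²
ΣAx̄ = (2400.00)(20.00) + (2160.00)(70.00) = 199200.00 mm³
ΣAȳ = (2400.00)(30.00) + (2160.00)(18.00) = 110880.00 mm³
x̄ = 199200.00 / 4560.00 = 43.68 mm
ȳ = 110880.00 / 4560.00 = 24.32 mm

x̄ = 43.68 mm, ȳ = 24.32 mm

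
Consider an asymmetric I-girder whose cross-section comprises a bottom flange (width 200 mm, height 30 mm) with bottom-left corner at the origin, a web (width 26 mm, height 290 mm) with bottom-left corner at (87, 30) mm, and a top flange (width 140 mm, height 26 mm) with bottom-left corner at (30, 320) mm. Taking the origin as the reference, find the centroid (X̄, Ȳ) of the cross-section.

X̄ = 100.00 mm, Ȳ = 152.60 mm

bottom flange: A = 200 × 30 = 6000.00, centroid at (100.00, 15.00).
web: A = 26 × 290 = 7540.00, centroid at (100.00, 175.00).
top flange: A = 140 × 26 = 3640.00, centroid at (100.00, 333.00).
ΣA = 17180.00 mm², ΣAX̄ = 1718000.00 mm³, ΣAȲ = 2621620.00 mm³.
X̄ = 1718000.00/17180.00 = 100.00 mm; Ȳ = 2621620.00/17180.00 = 152.60 mm.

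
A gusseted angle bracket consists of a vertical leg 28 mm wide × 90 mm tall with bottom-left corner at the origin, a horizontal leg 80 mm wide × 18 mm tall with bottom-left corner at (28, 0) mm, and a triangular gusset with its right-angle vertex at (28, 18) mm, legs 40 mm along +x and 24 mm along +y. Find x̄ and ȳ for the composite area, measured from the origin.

Part | A | x̄ᵢ | ȳᵢ | A·x̄ᵢ | A·ȳᵢ
vertical leg | 2520.00 | 14.00 | 45.00 | 35280.00 | 113400.00
horizontal leg | 1440.00 | 68.00 | 9.00 | 97920.00 | 12960.00
gusset | 480.00 | 41.33 | 26.00 | 19840.00 | 12480.00
Σ | 4440.00 |  |  | 153040.00 | 138840.00
x̄ = 153040.00 / 4440.00 = 34.47 mm
ȳ = 138840.00 / 4440.00 = 31.27 mm

x̄ = 34.47 mm, ȳ = 31.27 mm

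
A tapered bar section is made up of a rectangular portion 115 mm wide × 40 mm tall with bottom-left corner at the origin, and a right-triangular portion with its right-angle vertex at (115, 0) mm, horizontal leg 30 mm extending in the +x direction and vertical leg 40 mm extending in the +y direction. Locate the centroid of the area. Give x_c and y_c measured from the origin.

x_c = 65.29 mm, y_c = 19.23 mm

rectangular portion: A = 115 × 40 = 4600.00, centroid at (57.50, 20.00).
triangular portion: A = ½·30·40 = 600.00, centroid at (125.00, 13.33).
ΣA = 5200.00 mm², ΣAx_c = 339500.00 mm³, ΣAy_c = 100000.00 mm³.
x_c = 339500.00/5200.00 = 65.29 mm; y_c = 100000.00/5200.00 = 19.23 mm.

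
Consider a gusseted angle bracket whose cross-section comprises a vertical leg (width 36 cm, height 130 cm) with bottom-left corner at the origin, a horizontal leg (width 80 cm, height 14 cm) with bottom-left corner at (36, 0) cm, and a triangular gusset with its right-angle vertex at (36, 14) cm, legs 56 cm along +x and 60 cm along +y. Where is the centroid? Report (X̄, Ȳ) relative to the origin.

vertical leg: A = 36 × 130 = 4680.00, centroid at (18.00, 65.00).
horizontal leg: A = 80 × 14 = 1120.00, centroid at (76.00, 7.00).
gusset: A = ½·56·60 = 1680.00, centroid at (54.67, 34.00).
ΣA = 7480.00 cm²
ΣAX̄ = (4680.00)(18.00) + (1120.00)(76.00) + (1680.00)(54.67) = 261200.00 cm³
ΣAȲ = (4680.00)(65.00) + (1120.00)(7.00) + (1680.00)(34.00) = 369160.00 cm³
X̄ = 261200.00 / 7480.00 = 34.92 cm
Ȳ = 369160.00 / 7480.00 = 49.35 cm

X̄ = 34.92 cm, Ȳ = 49.35 cm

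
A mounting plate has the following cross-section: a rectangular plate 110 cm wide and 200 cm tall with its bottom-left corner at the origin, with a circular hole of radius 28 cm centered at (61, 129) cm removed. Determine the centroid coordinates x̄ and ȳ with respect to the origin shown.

x̄ = 54.24 cm, ȳ = 96.34 cm

plate: A = 110 × 200 = 22000.00, centroid at (55.00, 100.00).
hole: A = −π·28² = -2463.01, centroid at (61.00, 129.00).
ΣA = 19536.99 cm²
ΣAx̄ = (22000.00)(55.00) + (-2463.01)(61.00) = 1059756.47 cm³
ΣAȳ = (22000.00)(100.00) + (-2463.01)(129.00) = 1882271.89 cm³
x̄ = 1059756.47 / 19536.99 = 54.24 cm
ȳ = 1882271.89 / 19536.99 = 96.34 cm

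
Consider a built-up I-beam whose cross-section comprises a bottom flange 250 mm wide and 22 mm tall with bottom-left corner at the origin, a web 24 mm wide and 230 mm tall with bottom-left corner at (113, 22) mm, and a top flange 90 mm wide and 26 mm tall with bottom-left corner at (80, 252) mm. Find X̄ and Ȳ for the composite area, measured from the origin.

bottom flange: A = 250 × 22 = 5500.00, centroid at (125.00, 11.00).
web: A = 24 × 230 = 5520.00, centroid at (125.00, 137.00).
top flange: A = 90 × 26 = 2340.00, centroid at (125.00, 265.00).
ΣA = 13360.00 mm²
ΣAX̄ = (5500.00)(125.00) + (5520.00)(125.00) + (2340.00)(125.00) = 1670000.00 mm³
ΣAȲ = (5500.00)(11.00) + (5520.00)(137.00) + (2340.00)(265.00) = 1436840.00 mm³
X̄ = 1670000.00 / 13360.00 = 125.00 mm
Ȳ = 1436840.00 / 13360.00 = 107.55 mm

X̄ = 125.00 mm, Ȳ = 107.55 mm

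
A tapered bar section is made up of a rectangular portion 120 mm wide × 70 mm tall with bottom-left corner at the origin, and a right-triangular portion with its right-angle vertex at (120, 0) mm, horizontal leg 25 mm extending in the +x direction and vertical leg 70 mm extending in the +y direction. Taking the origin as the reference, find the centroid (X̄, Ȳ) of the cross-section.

rectangular portion: A = 120 × 70 = 8400.00, centroid at (60.00, 35.00).
triangular portion: A = ½·25·70 = 875.00, centroid at (128.33, 23.33).
ΣA = 9275.00 mm², ΣAX̄ = 616291.67 mm³, ΣAȲ = 314416.67 mm³.
X̄ = 616291.67/9275.00 = 66.45 mm; Ȳ = 314416.67/9275.00 = 33.90 mm.

X̄ = 66.45 mm, Ȳ = 33.90 mm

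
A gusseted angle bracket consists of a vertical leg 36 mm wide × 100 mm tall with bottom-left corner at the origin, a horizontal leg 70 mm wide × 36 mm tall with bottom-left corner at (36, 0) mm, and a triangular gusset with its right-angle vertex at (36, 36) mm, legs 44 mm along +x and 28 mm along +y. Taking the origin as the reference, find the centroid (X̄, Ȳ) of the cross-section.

X̄ = 40.82 mm, Ȳ = 37.60 mm

vertical leg: A = 36 × 100 = 3600.00, centroid at (18.00, 50.00).
horizontal leg: A = 70 × 36 = 2520.00, centroid at (71.00, 18.00).
gusset: A = ½·44·28 = 616.00, centroid at (50.67, 45.33).
ΣA = 6736.00 mm²
ΣAX̄ = (3600.00)(18.00) + (2520.00)(71.00) + (616.00)(50.67) = 274930.67 mm³
ΣAȲ = (3600.00)(50.00) + (2520.00)(18.00) + (616.00)(45.33) = 253285.33 mm³
X̄ = 274930.67 / 6736.00 = 40.82 mm
Ȳ = 253285.33 / 6736.00 = 37.60 mm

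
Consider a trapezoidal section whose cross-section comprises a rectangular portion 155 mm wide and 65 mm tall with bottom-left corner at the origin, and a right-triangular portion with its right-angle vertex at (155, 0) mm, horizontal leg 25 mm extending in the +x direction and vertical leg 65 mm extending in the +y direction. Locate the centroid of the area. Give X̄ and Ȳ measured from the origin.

X̄ = 83.91 mm, Ȳ = 31.69 mm

rectangular portion: A = 155 × 65 = 10075.00, centroid at (77.50, 32.50).
triangular portion: A = ½·25·65 = 812.50, centroid at (163.33, 21.67).
ΣA = 10887.50 mm²
ΣAX̄ = (10075.00)(77.50) + (812.50)(163.33) = 913520.83 mm³
ΣAȲ = (10075.00)(32.50) + (812.50)(21.67) = 345041.67 mm³
X̄ = 913520.83 / 10887.50 = 83.91 mm
Ȳ = 345041.67 / 10887.50 = 31.69 mm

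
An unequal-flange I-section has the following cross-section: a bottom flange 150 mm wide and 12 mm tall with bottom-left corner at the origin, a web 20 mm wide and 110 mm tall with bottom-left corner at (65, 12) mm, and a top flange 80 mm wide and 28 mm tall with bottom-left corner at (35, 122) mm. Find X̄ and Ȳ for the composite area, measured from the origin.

X̄ = 75.00 mm, Ȳ = 74.17 mm

bottom flange: A = 150 × 12 = 1800.00, centroid at (75.00, 6.00).
web: A = 20 × 110 = 2200.00, centroid at (75.00, 67.00).
top flange: A = 80 × 28 = 2240.00, centroid at (75.00, 136.00).
ΣA = 6240.00 mm², ΣAX̄ = 468000.00 mm³, ΣAȲ = 462840.00 mm³.
X̄ = 468000.00/6240.00 = 75.00 mm; Ȳ = 462840.00/6240.00 = 74.17 mm.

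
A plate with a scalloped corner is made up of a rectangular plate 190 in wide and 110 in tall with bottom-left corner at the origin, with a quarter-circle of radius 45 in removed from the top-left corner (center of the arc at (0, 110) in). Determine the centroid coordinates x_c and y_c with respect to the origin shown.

plate: A = 190 × 110 = 20900.00, centroid at (95.00, 55.00).
removed quarter-circle: A = −¼π·45² = -1590.43, centroid at (19.10, 90.90).
ΣA = 19309.57 in², ΣAx_c = 1955125.00 in³, ΣAy_c = 1004927.56 in³.
x_c = 1955125.00/19309.57 = 101.25 in; y_c = 1004927.56/19309.57 = 52.04 in.

x_c = 101.25 in, y_c = 52.04 in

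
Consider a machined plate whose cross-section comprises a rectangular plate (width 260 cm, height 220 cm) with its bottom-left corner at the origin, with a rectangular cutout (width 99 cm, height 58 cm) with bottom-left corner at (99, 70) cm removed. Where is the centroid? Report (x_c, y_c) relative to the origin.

x_c = 127.94 cm, y_c = 111.23 cm

Part | A | x̄ᵢ | ȳᵢ | A·x̄ᵢ | A·ȳᵢ
plate | 57200.00 | 130.00 | 110.00 | 7436000.00 | 6292000.00
hole | -5742.00 | 148.50 | 99.00 | -852687.00 | -568458.00
Σ | 51458.00 |  |  | 6583313.00 | 5723542.00
x_c = 6583313.00 / 51458.00 = 127.94 cm
y_c = 5723542.00 / 51458.00 = 111.23 cm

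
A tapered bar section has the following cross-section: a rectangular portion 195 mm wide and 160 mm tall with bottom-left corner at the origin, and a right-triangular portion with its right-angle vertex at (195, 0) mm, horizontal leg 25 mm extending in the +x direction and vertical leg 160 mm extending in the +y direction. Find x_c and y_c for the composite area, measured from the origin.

x_c = 103.88 mm, y_c = 78.39 mm

rectangular portion: A = 195 × 160 = 31200.00, centroid at (97.50, 80.00).
triangular portion: A = ½·25·160 = 2000.00, centroid at (203.33, 53.33).
ΣA = 33200.00 mm², ΣAx_c = 3448666.67 mm³, ΣAy_c = 2602666.67 mm³.
x_c = 3448666.67/33200.00 = 103.88 mm; y_c = 2602666.67/33200.00 = 78.39 mm.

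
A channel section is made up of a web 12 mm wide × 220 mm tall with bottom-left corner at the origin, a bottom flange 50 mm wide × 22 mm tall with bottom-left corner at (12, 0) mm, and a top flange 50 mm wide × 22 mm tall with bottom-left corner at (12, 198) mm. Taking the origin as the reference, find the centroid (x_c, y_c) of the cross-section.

web: A = 12 × 220 = 2640.00, centroid at (6.00, 110.00).
bottom flange: A = 50 × 22 = 1100.00, centroid at (37.00, 11.00).
top flange: A = 50 × 22 = 1100.00, centroid at (37.00, 209.00).
ΣA = 4840.00 mm²
ΣAx_c = (2640.00)(6.00) + (1100.00)(37.00) + (1100.00)(37.00) = 97240.00 mm³
ΣAy_c = (2640.00)(110.00) + (1100.00)(11.00) + (1100.00)(209.00) = 532400.00 mm³
x_c = 97240.00 / 4840.00 = 20.09 mm
y_c = 532400.00 / 4840.00 = 110.00 mm

x_c = 20.09 mm, y_c = 110.00 mm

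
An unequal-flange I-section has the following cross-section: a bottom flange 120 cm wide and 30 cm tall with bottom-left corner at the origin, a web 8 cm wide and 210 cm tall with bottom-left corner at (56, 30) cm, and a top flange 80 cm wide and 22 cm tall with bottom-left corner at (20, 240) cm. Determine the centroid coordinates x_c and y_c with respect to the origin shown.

x_c = 60.00 cm, y_c = 102.64 cm

bottom flange: A = 120 × 30 = 3600.00, centroid at (60.00, 15.00).
web: A = 8 × 210 = 1680.00, centroid at (60.00, 135.00).
top flange: A = 80 × 22 = 1760.00, centroid at (60.00, 251.00).
ΣA = 7040.00 cm², ΣAx_c = 422400.00 cm³, ΣAy_c = 722560.00 cm³.
x_c = 422400.00/7040.00 = 60.00 cm; y_c = 722560.00/7040.00 = 102.64 cm.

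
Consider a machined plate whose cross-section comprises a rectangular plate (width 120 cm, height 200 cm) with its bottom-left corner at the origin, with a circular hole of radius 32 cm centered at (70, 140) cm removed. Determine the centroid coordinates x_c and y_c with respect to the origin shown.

plate: A = 120 × 200 = 24000.00, centroid at (60.00, 100.00).
hole: A = −π·32² = -3216.99, centroid at (70.00, 140.00).
ΣA = 20783.01 cm²
ΣAx_c = (24000.00)(60.00) + (-3216.99)(70.00) = 1214810.64 cm³
ΣAy_c = (24000.00)(100.00) + (-3216.99)(140.00) = 1949621.28 cm³
x_c = 1214810.64 / 20783.01 = 58.45 cm
y_c = 1949621.28 / 20783.01 = 93.81 cm

x_c = 58.45 cm, y_c = 93.81 cm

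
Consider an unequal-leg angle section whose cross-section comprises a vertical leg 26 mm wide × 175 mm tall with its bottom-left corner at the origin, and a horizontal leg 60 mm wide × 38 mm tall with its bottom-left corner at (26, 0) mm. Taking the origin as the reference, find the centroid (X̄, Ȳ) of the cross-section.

Part | A | x̄ᵢ | ȳᵢ | A·x̄ᵢ | A·ȳᵢ
vertical leg | 4550.00 | 13.00 | 87.50 | 59150.00 | 398125.00
horizontal leg | 2280.00 | 56.00 | 19.00 | 127680.00 | 43320.00
Σ | 6830.00 |  |  | 186830.00 | 441445.00
X̄ = 186830.00 / 6830.00 = 27.35 mm
Ȳ = 441445.00 / 6830.00 = 64.63 mm

X̄ = 27.35 mm, Ȳ = 64.63 mm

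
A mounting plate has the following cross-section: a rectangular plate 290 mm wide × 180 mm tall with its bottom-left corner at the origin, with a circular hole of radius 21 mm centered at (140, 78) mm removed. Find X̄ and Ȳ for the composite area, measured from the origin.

X̄ = 145.14 mm, Ȳ = 90.33 mm

plate: A = 290 × 180 = 52200.00, centroid at (145.00, 90.00).
hole: A = −π·21² = -1385.44, centroid at (140.00, 78.00).
ΣA = 50814.56 mm², ΣAX̄ = 7375038.07 mm³, ΣAȲ = 4589935.50 mm³.
X̄ = 7375038.07/50814.56 = 145.14 mm; Ȳ = 4589935.50/50814.56 = 90.33 mm.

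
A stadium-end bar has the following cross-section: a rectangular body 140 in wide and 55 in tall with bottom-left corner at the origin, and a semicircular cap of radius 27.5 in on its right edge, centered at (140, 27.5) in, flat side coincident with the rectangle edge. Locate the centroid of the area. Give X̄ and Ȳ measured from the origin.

rectangular body: A = 140 × 55 = 7700.00, centroid at (70.00, 27.50).
semicircular end: A = ½π·27.5² = 1187.91, centroid at (151.67, 27.50).
ΣA = 8887.91 in²
ΣAX̄ = (7700.00)(70.00) + (1187.91)(151.67) = 719172.64 in³
ΣAȲ = (7700.00)(27.50) + (1187.91)(27.50) = 244417.65 in³
X̄ = 719172.64 / 8887.91 = 80.92 in
Ȳ = 244417.65 / 8887.91 = 27.50 in

X̄ = 80.92 in, Ȳ = 27.50 in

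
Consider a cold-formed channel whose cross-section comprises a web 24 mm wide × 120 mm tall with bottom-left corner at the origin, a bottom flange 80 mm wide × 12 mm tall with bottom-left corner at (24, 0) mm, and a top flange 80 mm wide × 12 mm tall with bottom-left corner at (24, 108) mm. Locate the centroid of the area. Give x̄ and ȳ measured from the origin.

web: A = 24 × 120 = 2880.00, centroid at (12.00, 60.00).
bottom flange: A = 80 × 12 = 960.00, centroid at (64.00, 6.00).
top flange: A = 80 × 12 = 960.00, centroid at (64.00, 114.00).
ΣA = 4800.00 mm², ΣAx̄ = 157440.00 mm³, ΣAȳ = 288000.00 mm³.
x̄ = 157440.00/4800.00 = 32.80 mm; ȳ = 288000.00/4800.00 = 60.00 mm.

x̄ = 32.80 mm, ȳ = 60.00 mm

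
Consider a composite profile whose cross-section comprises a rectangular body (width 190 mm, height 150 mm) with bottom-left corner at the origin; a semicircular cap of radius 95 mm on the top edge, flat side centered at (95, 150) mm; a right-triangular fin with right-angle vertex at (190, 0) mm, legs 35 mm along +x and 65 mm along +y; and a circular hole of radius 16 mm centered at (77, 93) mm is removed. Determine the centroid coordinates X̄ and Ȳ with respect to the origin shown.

X̄ = 98.16 mm, Ȳ = 111.26 mm

rectangular body: A = 190 × 150 = 28500.00, centroid at (95.00, 75.00).
semicircular top: A = ½π·95² = 14176.44, centroid at (95.00, 190.32).
triangular fin: A = ½·35·65 = 1137.50, centroid at (201.67, 21.67).
hole: A = −π·16² = -804.25, centroid at (77.00, 93.00).
ΣA = 43009.69 mm²
ΣAX̄ = (28500.00)(95.00) + (14176.44)(95.00) + (1137.50)(201.67) + (-804.25)(77.00) = 4221730.26 mm³
ΣAȲ = (28500.00)(75.00) + (14176.44)(190.32) + (1137.50)(21.67) + (-804.25)(93.00) = 4785399.66 mm³
X̄ = 4221730.26 / 43009.69 = 98.16 mm
Ȳ = 4785399.66 / 43009.69 = 111.26 mm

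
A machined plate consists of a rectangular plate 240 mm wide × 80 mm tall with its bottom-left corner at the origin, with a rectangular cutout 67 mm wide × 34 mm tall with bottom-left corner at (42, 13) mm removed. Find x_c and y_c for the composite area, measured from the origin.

x_c = 125.99 mm, y_c = 41.35 mm

Part | A | x̄ᵢ | ȳᵢ | A·x̄ᵢ | A·ȳᵢ
plate | 19200.00 | 120.00 | 40.00 | 2304000.00 | 768000.00
hole | -2278.00 | 75.50 | 30.00 | -171989.00 | -68340.00
Σ | 16922.00 |  |  | 2132011.00 | 699660.00
x_c = 2132011.00 / 16922.00 = 125.99 mm
y_c = 699660.00 / 16922.00 = 41.35 mm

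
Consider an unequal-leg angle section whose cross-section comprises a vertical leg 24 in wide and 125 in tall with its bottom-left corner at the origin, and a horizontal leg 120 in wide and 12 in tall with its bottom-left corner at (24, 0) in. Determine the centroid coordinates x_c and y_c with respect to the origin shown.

vertical leg: A = 24 × 125 = 3000.00, centroid at (12.00, 62.50).
horizontal leg: A = 120 × 12 = 1440.00, centroid at (84.00, 6.00).
ΣA = 4440.00 in²
ΣAx_c = (3000.00)(12.00) + (1440.00)(84.00) = 156960.00 in³
ΣAy_c = (3000.00)(62.50) + (1440.00)(6.00) = 196140.00 in³
x_c = 156960.00 / 4440.00 = 35.35 in
y_c = 196140.00 / 4440.00 = 44.18 in

x_c = 35.35 in, y_c = 44.18 in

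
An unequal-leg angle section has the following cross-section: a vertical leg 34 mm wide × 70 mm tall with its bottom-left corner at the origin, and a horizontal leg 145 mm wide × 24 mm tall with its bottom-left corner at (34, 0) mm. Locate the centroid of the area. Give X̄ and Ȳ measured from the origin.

X̄ = 70.15 mm, Ȳ = 21.34 mm

vertical leg: A = 34 × 70 = 2380.00, centroid at (17.00, 35.00).
horizontal leg: A = 145 × 24 = 3480.00, centroid at (106.50, 12.00).
ΣA = 5860.00 mm²
ΣAX̄ = (2380.00)(17.00) + (3480.00)(106.50) = 411080.00 mm³
ΣAȲ = (2380.00)(35.00) + (3480.00)(12.00) = 125060.00 mm³
X̄ = 411080.00 / 5860.00 = 70.15 mm
Ȳ = 125060.00 / 5860.00 = 21.34 mm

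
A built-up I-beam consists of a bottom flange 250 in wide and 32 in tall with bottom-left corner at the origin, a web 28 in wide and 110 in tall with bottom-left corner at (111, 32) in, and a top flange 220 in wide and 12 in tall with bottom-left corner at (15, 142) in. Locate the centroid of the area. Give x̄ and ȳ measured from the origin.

bottom flange: A = 250 × 32 = 8000.00, centroid at (125.00, 16.00).
web: A = 28 × 110 = 3080.00, centroid at (125.00, 87.00).
top flange: A = 220 × 12 = 2640.00, centroid at (125.00, 148.00).
ΣA = 13720.00 in², ΣAx̄ = 1715000.00 in³, ΣAȳ = 786680.00 in³.
x̄ = 1715000.00/13720.00 = 125.00 in; ȳ = 786680.00/13720.00 = 57.34 in.

x̄ = 125.00 in, ȳ = 57.34 in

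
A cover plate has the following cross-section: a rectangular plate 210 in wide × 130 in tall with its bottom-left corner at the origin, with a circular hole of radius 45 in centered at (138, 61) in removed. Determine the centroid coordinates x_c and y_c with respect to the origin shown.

plate: A = 210 × 130 = 27300.00, centroid at (105.00, 65.00).
hole: A = −π·45² = -6361.73, centroid at (138.00, 61.00).
ΣA = 20938.27 in²
ΣAx_c = (27300.00)(105.00) + (-6361.73)(138.00) = 1988581.93 in³
ΣAy_c = (27300.00)(65.00) + (-6361.73)(61.00) = 1386434.77 in³
x_c = 1988581.93 / 20938.27 = 94.97 in
y_c = 1386434.77 / 20938.27 = 66.22 in

x_c = 94.97 in, y_c = 66.22 in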